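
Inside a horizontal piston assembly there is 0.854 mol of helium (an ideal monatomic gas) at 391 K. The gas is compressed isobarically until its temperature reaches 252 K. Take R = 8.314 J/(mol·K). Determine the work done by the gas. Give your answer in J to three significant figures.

Isobaric: W = P ΔV = nR ΔT.
W = (0.854)(8.314)(252 − 391) = -986.9 J.

W ≈ -987 J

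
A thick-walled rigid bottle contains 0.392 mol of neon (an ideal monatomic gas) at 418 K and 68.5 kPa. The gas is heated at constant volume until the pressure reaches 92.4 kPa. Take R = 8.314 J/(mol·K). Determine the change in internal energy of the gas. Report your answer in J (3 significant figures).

ΔU ≈ 713 J

Constant volume ⇒ W = 0, so Q = ΔU = nCᵥΔT with Cᵥ = 3R/2 = 12.47 J/(mol·K).
At constant V, T₂/T₁ = P₂/P₁ ⇒ ΔT = T₁(P₂/P₁ − 1) = 418·(92.4/68.5 − 1) = 145.8 K.
ΔU = (0.392)(12.47)(145.8) = 713 J.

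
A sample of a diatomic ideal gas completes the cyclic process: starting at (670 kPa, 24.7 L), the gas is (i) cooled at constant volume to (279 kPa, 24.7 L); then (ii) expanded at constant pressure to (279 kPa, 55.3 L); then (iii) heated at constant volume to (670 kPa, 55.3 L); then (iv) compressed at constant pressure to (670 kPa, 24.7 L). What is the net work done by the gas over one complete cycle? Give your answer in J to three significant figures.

Constant-volume legs do no work.
W(ii) = (279)(55.3 − 24.7) = 8537 J; W(iv) = (670)(24.7 − 55.3) = -20502 J.
W_net = 8537 − 20502 = -11965 J (the counter-clockwise enclosed area).

W_net ≈ -12000 J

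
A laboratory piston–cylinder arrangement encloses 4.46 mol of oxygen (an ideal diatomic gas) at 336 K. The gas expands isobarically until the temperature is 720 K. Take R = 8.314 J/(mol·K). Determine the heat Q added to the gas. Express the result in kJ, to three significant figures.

Isobaric: W = nRΔT = (4.46)(8.314)(384) = 14239 J.
ΔU = nCᵥΔT with Cᵥ = 5R/2: ΔU = (4.46)(20.79)(384) = 35597 J.
Q = ΔU + W = 35597 + 14239 = 49836 J.

Q ≈ 49.8 kJ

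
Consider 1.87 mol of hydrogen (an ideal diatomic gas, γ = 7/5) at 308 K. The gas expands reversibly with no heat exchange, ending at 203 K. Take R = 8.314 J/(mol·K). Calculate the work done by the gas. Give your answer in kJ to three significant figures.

Adiabatic ⇒ Q = 0, so W_by = −ΔU = nCᵥ(T₁ − T₂).
Cᵥ = 5R/2 = 20.79 J/(mol·K).
W = (1.87)(20.79)(308 − 203) = 4081 J.

W ≈ 4.08 kJ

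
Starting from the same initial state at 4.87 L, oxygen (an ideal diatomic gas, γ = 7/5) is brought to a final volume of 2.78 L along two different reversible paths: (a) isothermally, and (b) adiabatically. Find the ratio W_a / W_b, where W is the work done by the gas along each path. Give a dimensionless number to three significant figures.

Path (a) isothermal: W = P₁V₁ ln(V₂/V₁) → W_a/(P₁V₁) = -0.5606.
Path (b) adiabatic: W = P₁V₁(1 − (V₁/V₂)^(γ−1))/(γ−1) → W_b/(P₁V₁) = -0.6285.
W_a / W_b = -0.5606 / -0.6285 = 0.8921.

W_a / W_b ≈ 0.892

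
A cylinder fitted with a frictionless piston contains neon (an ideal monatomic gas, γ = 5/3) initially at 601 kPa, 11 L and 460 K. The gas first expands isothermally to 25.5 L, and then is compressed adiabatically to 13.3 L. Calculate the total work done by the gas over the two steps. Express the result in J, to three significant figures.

Step 1 (isothermal): W = P₁V₁ ln(V₂/V₁) = (6611) ln(25.5/11) = 5558 J.
After step 1: P = 259.3 kPa, V = 25.5 L, T = 460 K.
Step 2 (adiabatic): W = (P₁V₁ − P₂V₂)/(γ−1) = (6611 − 10203)/0.667 = -5388 J.
W_total = 5558 − 5388 = 170.5 J.

W_total ≈ 170 J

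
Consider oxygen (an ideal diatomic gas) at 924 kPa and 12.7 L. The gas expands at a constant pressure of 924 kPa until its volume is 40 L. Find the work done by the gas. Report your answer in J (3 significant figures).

W ≈ 25200 J

Isobaric: W = P ΔV.
W = (924 kPa)(40 − 12.7 L) = (924)(27.3) = 25225 J.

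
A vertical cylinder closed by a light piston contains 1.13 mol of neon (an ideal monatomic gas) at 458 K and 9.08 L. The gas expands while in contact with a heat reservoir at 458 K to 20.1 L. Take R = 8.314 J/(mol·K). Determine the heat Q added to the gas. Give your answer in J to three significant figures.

Isothermal ⇒ ΔU = 0, so Q = W = nRT ln(V₂/V₁).
Q = (1.13)(8.314)(458) ln(20.1/9.08) = 4303 × 0.7946 = 3419 J.

Q ≈ 3420 J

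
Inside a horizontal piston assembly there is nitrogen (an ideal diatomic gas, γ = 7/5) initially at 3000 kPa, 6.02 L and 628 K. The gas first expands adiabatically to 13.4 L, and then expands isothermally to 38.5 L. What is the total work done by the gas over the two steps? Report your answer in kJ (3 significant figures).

Step 1 (adiabatic): W = (P₁V₁ − P₂V₂)/(γ−1) = (18060 − 13113)/0.4 = 12367 J.
After step 1: P = 978.6 kPa, V = 13.4 L, T = 456 K.
Step 2 (isothermal): W = P₁V₁ ln(V₂/V₁) = (13113) ln(38.5/13.4) = 13840 J.
W_total = 12367 + 13840 = 26206 J.

W_total ≈ 26.2 kJ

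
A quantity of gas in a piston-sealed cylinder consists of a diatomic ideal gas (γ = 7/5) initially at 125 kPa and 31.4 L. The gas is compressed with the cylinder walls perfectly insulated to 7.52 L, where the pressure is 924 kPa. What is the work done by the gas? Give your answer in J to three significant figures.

W ≈ -7560 J

Adiabatic: W = (P₁V₁ − P₂V₂)/(γ − 1) with γ = 7/5.
P₁V₁ = 3925 J, P₂V₂ = 6948 J.
W = (3925 − 6948) / 0.4 = -7559 J.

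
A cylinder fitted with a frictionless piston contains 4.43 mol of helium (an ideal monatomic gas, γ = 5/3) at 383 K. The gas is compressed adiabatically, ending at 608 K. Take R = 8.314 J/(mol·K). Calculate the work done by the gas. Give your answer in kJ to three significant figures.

W ≈ -12.4 kJ

Adiabatic ⇒ Q = 0, so W_by = −ΔU = nCᵥ(T₁ − T₂).
Cᵥ = 3R/2 = 12.47 J/(mol·K).
W = (4.43)(12.47)(383 − 608) = -12430 J.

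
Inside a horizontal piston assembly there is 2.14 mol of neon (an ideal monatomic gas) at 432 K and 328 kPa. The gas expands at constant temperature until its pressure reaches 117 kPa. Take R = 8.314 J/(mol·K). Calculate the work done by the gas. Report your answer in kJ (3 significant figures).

Isothermal process: W = nRT ln(V₂/V₁) = nRT ln(P₁/P₂).
W = (2.14)(8.314)(432) × ln(328/117)
  = 7686 × ln(2.803) = 7686 × 1.031
W_by_gas = 7923 J.

W ≈ 7.92 kJ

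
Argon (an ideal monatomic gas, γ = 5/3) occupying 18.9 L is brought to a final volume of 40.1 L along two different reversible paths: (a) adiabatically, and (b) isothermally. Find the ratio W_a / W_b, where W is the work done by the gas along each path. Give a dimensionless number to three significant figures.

W_a / W_b ≈ 0.786

Path (a) adiabatic: W = P₁V₁(1 − (V₁/V₂)^(γ−1))/(γ−1) → W_a/(P₁V₁) = 0.5915.
Path (b) isothermal: W = P₁V₁ ln(V₂/V₁) → W_b/(P₁V₁) = 0.7522.
W_a / W_b = 0.5915 / 0.7522 = 0.7864.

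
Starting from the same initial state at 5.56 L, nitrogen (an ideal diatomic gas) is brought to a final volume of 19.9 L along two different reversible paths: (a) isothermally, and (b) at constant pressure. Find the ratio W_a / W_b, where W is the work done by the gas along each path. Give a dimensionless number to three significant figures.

W_a / W_b ≈ 0.494

Path (a) isothermal: W = P₁V₁ ln(V₂/V₁) → W_a/(P₁V₁) = 1.275.
Path (b) isobaric: W = P₁(V₂ − V₁) → W_b/(P₁V₁) = 2.579.
W_a / W_b = 1.275 / 2.579 = 0.4944.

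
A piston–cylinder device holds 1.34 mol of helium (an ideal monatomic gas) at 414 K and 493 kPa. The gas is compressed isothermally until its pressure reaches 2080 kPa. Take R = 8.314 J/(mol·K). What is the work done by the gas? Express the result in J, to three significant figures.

W ≈ -6640 J

Isothermal process: W = nRT ln(V₂/V₁) = nRT ln(P₁/P₂).
W = (1.34)(8.314)(414) × ln(493/2080)
  = 4612 × ln(0.237) = 4612 × -1.44
W_by_gas = -6640 J.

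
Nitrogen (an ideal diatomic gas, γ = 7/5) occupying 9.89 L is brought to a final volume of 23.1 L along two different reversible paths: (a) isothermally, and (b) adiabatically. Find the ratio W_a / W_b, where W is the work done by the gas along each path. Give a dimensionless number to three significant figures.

Path (a) isothermal: W = P₁V₁ ln(V₂/V₁) → W_a/(P₁V₁) = 0.8483.
Path (b) adiabatic: W = P₁V₁(1 − (V₁/V₂)^(γ−1))/(γ−1) → W_b/(P₁V₁) = 0.7194.
W_a / W_b = 0.8483 / 0.7194 = 1.179.

W_a / W_b ≈ 1.18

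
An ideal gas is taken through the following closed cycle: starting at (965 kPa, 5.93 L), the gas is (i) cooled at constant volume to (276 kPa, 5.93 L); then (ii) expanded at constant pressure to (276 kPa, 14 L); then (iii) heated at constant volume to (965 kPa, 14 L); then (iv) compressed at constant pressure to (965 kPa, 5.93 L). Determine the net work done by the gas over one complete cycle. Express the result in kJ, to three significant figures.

Constant-volume legs do no work.
W(ii) = (276)(14 − 5.93) = 2227 J; W(iv) = (965)(5.93 − 14) = -7788 J.
W_net = 2227 − 7788 = -5560 J (the counter-clockwise enclosed area).

W_net ≈ -5.56 kJ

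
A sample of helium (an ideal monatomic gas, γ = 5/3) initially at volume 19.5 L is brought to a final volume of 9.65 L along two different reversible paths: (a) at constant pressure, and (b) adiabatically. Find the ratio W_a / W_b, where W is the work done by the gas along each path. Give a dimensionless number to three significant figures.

W_a / W_b ≈ 0.563

Path (a) isobaric: W = P₁(V₂ − V₁) → W_a/(P₁V₁) = -0.5051.
Path (b) adiabatic: W = P₁V₁(1 − (V₁/V₂)^(γ−1))/(γ−1) → W_b/(P₁V₁) = -0.8975.
W_a / W_b = -0.5051 / -0.8975 = 0.5628.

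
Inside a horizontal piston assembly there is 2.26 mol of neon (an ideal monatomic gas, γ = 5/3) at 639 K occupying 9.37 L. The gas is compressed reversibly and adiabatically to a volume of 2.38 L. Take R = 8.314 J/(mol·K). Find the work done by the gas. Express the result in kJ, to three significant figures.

W ≈ -26.9 kJ

Adiabatic: TV^(γ−1) = const with γ = 5/3.
T₂ = T₁ (V₁/V₂)^(γ−1) = 639 × (9.37/2.38)^0.667 = 639 × 2.493 = 1593 K.
W_by = nCᵥ(T₁ − T₂) = (2.26)(12.47)(639 − 1593) = -26894 J.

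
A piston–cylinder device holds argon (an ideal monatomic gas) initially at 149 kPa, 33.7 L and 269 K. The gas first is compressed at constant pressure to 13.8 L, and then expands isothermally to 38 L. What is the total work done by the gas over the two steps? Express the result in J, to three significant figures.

W_total ≈ -882 J

Step 1 (isobaric): W = PΔV = (149 kPa)(13.8 − 33.7 L) = -2965 J.
After step 1: P = 149 kPa, V = 13.8 L, T = 110.2 K.
Step 2 (isothermal): W = P₁V₁ ln(V₂/V₁) = (2056) ln(38/13.8) = 2083 J.
W_total = -2965 + 2083 = -882.3 J.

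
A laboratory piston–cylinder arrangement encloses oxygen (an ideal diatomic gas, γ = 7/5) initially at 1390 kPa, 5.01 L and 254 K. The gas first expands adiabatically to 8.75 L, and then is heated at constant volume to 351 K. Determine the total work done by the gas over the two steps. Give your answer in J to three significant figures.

Step 1 (adiabatic): W = (P₁V₁ − P₂V₂)/(γ−1) = (6964 − 5572)/0.4 = 3481 J.
Step 2 (isochoric): W = 0 (constant volume).
W_total = 3481 + 0 = 3481 J.

W_total ≈ 3480 J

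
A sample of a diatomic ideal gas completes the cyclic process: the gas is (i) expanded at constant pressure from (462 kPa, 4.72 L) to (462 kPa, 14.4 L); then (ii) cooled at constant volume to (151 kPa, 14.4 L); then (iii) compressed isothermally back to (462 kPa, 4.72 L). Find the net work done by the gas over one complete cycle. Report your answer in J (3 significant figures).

Leg (i): W = PΔV = (462)(14.4 − 4.72) = 4472 J.
Leg (ii): W = 0.
Leg (iii): W = PᵢVᵢ ln(V_f/Vᵢ) = (2174) ln(4.72/14.4) = -2425 J.
W_net = 4472 − 2425 = 2047 J.

W_net ≈ 2050 J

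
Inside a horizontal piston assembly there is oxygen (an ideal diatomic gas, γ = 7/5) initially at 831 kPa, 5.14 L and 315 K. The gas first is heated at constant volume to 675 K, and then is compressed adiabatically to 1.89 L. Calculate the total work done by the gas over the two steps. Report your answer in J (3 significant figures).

W_total ≈ -11300 J

Step 1 (isochoric): W = 0 (constant volume).
After step 1: P = 1781 kPa (V unchanged).
Step 2 (adiabatic): W = (P₁V₁ − P₂V₂)/(γ−1) = (9153 − 13657)/0.4 = -11261 J.
W_total = 0 − 11261 = -11261 J.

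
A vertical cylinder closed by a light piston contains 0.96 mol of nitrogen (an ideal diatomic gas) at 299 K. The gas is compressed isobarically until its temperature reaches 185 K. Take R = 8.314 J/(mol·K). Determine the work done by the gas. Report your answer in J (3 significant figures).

W ≈ -910 J

Isobaric: W = P ΔV = nR ΔT.
W = (0.96)(8.314)(185 − 299) = -909.9 J.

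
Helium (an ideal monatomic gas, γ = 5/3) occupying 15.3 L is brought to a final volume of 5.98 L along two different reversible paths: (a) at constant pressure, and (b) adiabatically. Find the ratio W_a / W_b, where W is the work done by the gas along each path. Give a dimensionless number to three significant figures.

W_a / W_b ≈ 0.466

Path (a) isobaric: W = P₁(V₂ − V₁) → W_a/(P₁V₁) = -0.6092.
Path (b) adiabatic: W = P₁V₁(1 − (V₁/V₂)^(γ−1))/(γ−1) → W_b/(P₁V₁) = -1.306.
W_a / W_b = -0.6092 / -1.306 = 0.4664.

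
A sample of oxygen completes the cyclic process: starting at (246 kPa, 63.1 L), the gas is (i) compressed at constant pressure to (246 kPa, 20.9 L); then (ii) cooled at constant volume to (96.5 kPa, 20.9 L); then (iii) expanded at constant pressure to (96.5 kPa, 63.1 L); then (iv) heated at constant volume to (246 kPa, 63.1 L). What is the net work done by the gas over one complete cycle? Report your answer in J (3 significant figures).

W_net ≈ -6310 J

Constant-volume legs do no work.
W(i) = (246)(20.9 − 63.1) = -10381 J; W(iii) = (96.5)(63.1 − 20.9) = 4072 J.
W_net = -10381 + 4072 = -6309 J (the counter-clockwise enclosed area).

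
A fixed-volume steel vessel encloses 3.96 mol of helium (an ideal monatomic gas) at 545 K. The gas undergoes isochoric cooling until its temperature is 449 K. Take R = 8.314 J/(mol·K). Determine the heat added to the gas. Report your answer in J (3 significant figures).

Constant volume ⇒ W = 0, so Q = ΔU = nCᵥΔT with Cᵥ = 3R/2 = 12.47 J/(mol·K).
ΔU = (3.96)(12.47)(449 − 545) = -4741 J.

Q ≈ -4740 J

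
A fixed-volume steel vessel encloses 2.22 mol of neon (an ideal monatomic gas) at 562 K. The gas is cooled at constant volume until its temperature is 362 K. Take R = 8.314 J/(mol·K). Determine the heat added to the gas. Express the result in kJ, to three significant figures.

Constant volume ⇒ W = 0, so Q = ΔU = nCᵥΔT with Cᵥ = 3R/2 = 12.47 J/(mol·K).
ΔU = (2.22)(12.47)(362 − 562) = -5537 J.

Q ≈ -5.54 kJ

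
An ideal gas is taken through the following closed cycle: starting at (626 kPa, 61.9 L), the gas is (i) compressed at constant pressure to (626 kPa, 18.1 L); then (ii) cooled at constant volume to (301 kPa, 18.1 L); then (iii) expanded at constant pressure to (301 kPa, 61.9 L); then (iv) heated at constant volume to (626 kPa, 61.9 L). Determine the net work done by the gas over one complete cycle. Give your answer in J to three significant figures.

W_net ≈ -14200 J

Constant-volume legs do no work.
W(i) = (626)(18.1 − 61.9) = -27419 J; W(iii) = (301)(61.9 − 18.1) = 13184 J.
W_net = -27419 + 13184 = -14235 J (the counter-clockwise enclosed area).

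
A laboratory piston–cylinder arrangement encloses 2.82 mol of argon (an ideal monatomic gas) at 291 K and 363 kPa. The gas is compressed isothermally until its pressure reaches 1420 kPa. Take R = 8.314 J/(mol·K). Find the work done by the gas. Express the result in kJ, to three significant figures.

Isothermal process: W = nRT ln(V₂/V₁) = nRT ln(P₁/P₂).
W = (2.82)(8.314)(291) × ln(363/1420)
  = 6823 × ln(0.2556) = 6823 × -1.364
W_by_gas = -9306 J.

W ≈ -9.31 kJ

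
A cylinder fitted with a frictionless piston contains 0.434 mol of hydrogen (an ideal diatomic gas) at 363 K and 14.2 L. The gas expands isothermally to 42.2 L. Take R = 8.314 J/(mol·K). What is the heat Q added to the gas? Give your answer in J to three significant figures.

Q ≈ 1430 J

Isothermal ⇒ ΔU = 0, so Q = W = nRT ln(V₂/V₁).
Q = (0.434)(8.314)(363) ln(42.2/14.2) = 1310 × 1.089 = 1427 J.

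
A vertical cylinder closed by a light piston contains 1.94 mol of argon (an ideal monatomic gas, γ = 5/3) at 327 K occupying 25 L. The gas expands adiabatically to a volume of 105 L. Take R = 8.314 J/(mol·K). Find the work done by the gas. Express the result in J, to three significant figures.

Adiabatic: TV^(γ−1) = const with γ = 5/3.
T₂ = T₁ (V₁/V₂)^(γ−1) = 327 × (25/105)^0.667 = 327 × 0.3841 = 125.6 K.
W_by = nCᵥ(T₁ − T₂) = (1.94)(12.47)(327 − 125.6) = 4872 J.

W ≈ 4870 J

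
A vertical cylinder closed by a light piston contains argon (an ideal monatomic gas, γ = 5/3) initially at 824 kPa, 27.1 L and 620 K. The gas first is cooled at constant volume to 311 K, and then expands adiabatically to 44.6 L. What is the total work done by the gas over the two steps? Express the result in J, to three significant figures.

Step 1 (isochoric): W = 0 (constant volume).
After step 1: P = 413.3 kPa (V unchanged).
Step 2 (adiabatic): W = (P₁V₁ − P₂V₂)/(γ−1) = (11201 − 8036)/0.667 = 4748 J.
W_total = 0 + 4748 = 4748 J.

W_total ≈ 4750 J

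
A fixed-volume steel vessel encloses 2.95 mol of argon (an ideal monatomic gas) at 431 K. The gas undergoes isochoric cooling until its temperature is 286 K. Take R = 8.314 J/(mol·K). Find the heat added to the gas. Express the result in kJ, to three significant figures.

Constant volume ⇒ W = 0, so Q = ΔU = nCᵥΔT with Cᵥ = 3R/2 = 12.47 J/(mol·K).
ΔU = (2.95)(12.47)(286 − 431) = -5334 J.

Q ≈ -5.33 kJ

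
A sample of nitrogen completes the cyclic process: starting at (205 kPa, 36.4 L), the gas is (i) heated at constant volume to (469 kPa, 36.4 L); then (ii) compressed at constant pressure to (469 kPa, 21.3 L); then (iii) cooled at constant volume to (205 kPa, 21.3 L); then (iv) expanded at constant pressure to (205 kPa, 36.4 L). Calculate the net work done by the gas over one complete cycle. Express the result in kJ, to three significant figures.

Constant-volume legs do no work.
W(ii) = (469)(21.3 − 36.4) = -7082 J; W(iv) = (205)(36.4 − 21.3) = 3095 J.
W_net = -7082 + 3095 = -3986 J (the counter-clockwise enclosed area).

W_net ≈ -3.99 kJ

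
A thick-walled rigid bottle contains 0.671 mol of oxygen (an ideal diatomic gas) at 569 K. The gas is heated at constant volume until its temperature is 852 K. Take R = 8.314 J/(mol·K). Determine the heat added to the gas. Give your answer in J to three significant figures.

Constant volume ⇒ W = 0, so Q = ΔU = nCᵥΔT with Cᵥ = 5R/2 = 20.79 J/(mol·K).
ΔU = (0.671)(20.79)(852 − 569) = 3947 J.

Q ≈ 3950 J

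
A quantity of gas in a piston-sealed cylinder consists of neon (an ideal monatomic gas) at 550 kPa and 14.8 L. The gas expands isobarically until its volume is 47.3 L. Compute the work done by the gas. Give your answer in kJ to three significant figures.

Isobaric: W = P ΔV.
W = (550 kPa)(47.3 − 14.8 L) = (550)(32.5) = 17875 J.

W ≈ 17.9 kJ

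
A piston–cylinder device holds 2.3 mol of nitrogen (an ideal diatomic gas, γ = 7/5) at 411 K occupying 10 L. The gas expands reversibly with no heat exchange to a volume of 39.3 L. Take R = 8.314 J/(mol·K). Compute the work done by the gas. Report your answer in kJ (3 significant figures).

Adiabatic: TV^(γ−1) = const with γ = 7/5.
T₂ = T₁ (V₁/V₂)^(γ−1) = 411 × (10/39.3)^0.4 = 411 × 0.5784 = 237.7 K.
W_by = nCᵥ(T₁ − T₂) = (2.3)(20.79)(411 − 237.7) = 8283 J.

W ≈ 8.28 kJ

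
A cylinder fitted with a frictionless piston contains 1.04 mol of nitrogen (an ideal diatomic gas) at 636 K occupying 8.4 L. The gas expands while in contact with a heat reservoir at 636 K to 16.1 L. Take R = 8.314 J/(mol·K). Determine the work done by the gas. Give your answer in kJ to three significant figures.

W ≈ 3.58 kJ

Isothermal: W = nRT ln(V₂/V₁).
W = (1.04)(8.314)(636) × ln(16.1/8.4)
  = 5499 × 0.6506
W_by_gas = 3578 J.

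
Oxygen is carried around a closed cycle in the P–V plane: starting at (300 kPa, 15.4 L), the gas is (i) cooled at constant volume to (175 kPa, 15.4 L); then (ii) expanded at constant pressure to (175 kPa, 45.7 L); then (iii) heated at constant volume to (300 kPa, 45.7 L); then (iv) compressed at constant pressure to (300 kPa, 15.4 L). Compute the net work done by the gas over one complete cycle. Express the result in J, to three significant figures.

W_net ≈ -3790 J

Constant-volume legs do no work.
W(ii) = (175)(45.7 − 15.4) = 5303 J; W(iv) = (300)(15.4 − 45.7) = -9090 J.
W_net = 5303 − 9090 = -3788 J (the counter-clockwise enclosed area).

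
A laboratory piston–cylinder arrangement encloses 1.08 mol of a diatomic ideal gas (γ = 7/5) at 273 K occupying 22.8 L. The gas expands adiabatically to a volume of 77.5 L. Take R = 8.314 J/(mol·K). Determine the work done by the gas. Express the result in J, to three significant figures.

Adiabatic: TV^(γ−1) = const with γ = 7/5.
T₂ = T₁ (V₁/V₂)^(γ−1) = 273 × (22.8/77.5)^0.4 = 273 × 0.613 = 167.3 K.
W_by = nCᵥ(T₁ − T₂) = (1.08)(20.79)(273 − 167.3) = 2372 J.

W ≈ 2370 J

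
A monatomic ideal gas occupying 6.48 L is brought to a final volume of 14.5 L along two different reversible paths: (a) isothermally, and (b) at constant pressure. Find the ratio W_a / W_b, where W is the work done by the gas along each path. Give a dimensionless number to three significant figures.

Path (a) isothermal: W = P₁V₁ ln(V₂/V₁) → W_a/(P₁V₁) = 0.8054.
Path (b) isobaric: W = P₁(V₂ − V₁) → W_b/(P₁V₁) = 1.238.
W_a / W_b = 0.8054 / 1.238 = 0.6508.

W_a / W_b ≈ 0.651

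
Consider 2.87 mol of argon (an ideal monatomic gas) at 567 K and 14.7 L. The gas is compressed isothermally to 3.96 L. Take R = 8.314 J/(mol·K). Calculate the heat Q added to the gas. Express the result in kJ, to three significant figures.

Isothermal ⇒ ΔU = 0, so Q = W = nRT ln(V₂/V₁).
Q = (2.87)(8.314)(567) ln(3.96/14.7) = 13529 × -1.312 = -17745 J.

Q ≈ -17.7 kJ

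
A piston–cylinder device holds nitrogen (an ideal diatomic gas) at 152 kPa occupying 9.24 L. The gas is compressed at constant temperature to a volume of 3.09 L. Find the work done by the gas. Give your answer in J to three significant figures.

Isothermal: W = nRT ln(V₂/V₁) = P₁V₁ ln(V₂/V₁).
P₁V₁ = (152 kPa)(9.24 L) = 1404 J.
W = 1404 × ln(3.09/9.24) = 1404 × -1.095
W_by_gas = -1538 J.

W ≈ -1540 J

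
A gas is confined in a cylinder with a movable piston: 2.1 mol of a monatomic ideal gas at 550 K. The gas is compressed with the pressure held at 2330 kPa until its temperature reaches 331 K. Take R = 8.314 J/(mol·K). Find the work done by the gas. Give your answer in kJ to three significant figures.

W ≈ -3.82 kJ

Isobaric: W = P ΔV = nR ΔT.
W = (2.1)(8.314)(331 − 550) = -3824 J.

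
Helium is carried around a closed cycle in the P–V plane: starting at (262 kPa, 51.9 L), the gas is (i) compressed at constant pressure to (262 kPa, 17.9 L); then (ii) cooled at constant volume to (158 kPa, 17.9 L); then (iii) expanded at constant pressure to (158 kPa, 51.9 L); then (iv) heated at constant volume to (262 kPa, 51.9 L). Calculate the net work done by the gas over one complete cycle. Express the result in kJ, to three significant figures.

Constant-volume legs do no work.
W(i) = (262)(17.9 − 51.9) = -8908 J; W(iii) = (158)(51.9 − 17.9) = 5372 J.
W_net = -8908 + 5372 = -3536 J (the counter-clockwise enclosed area).

W_net ≈ -3.54 kJ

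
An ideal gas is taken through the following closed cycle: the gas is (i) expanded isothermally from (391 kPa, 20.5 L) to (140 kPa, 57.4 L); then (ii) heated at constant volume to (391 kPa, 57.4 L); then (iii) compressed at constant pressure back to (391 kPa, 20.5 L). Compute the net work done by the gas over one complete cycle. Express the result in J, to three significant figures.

Leg (i): W = PᵢVᵢ ln(V_f/Vᵢ) = (8016) ln(57.4/20.5) = 8253 J.
Leg (ii): W = 0.
Leg (iii): W = PΔV = (391)(20.5 − 57.4) = -14428 J.
W_net = 8253 − 14428 = -6175 J.

W_net ≈ -6170 J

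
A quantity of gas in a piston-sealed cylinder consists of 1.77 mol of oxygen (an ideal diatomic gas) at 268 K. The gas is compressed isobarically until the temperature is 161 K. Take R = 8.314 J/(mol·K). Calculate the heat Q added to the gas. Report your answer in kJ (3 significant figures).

Isobaric: W = nRΔT = (1.77)(8.314)(-107) = -1575 J.
ΔU = nCᵥΔT with Cᵥ = 5R/2: ΔU = (1.77)(20.79)(-107) = -3936 J.
Q = ΔU + W = -3936 − 1575 = -5511 J.

Q ≈ -5.51 kJ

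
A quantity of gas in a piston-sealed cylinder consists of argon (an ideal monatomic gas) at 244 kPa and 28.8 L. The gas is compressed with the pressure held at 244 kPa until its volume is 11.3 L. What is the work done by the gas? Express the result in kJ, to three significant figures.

Isobaric: W = P ΔV.
W = (244 kPa)(11.3 − 28.8 L) = (244)(-17.5) = -4270 J.

W ≈ -4.27 kJ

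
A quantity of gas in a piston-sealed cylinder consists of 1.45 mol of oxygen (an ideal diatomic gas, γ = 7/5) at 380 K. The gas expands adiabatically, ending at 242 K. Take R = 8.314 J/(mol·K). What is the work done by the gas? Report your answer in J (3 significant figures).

W ≈ 4160 J

Adiabatic ⇒ Q = 0, so W_by = −ΔU = nCᵥ(T₁ − T₂).
Cᵥ = 5R/2 = 20.79 J/(mol·K).
W = (1.45)(20.79)(380 − 242) = 4159 J.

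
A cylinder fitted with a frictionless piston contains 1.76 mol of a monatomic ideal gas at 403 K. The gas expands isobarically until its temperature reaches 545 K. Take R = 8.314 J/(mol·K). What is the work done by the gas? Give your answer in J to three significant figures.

W ≈ 2080 J

Isobaric: W = P ΔV = nR ΔT.
W = (1.76)(8.314)(545 − 403) = 2078 J.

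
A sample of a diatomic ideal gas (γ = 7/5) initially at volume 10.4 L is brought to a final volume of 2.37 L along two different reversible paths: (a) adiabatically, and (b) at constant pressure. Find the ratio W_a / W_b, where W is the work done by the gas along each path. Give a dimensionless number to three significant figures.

Path (a) adiabatic: W = P₁V₁(1 − (V₁/V₂)^(γ−1))/(γ−1) → W_a/(P₁V₁) = -2.017.
Path (b) isobaric: W = P₁(V₂ − V₁) → W_b/(P₁V₁) = -0.7721.
W_a / W_b = -2.017 / -0.7721 = 2.612.

W_a / W_b ≈ 2.61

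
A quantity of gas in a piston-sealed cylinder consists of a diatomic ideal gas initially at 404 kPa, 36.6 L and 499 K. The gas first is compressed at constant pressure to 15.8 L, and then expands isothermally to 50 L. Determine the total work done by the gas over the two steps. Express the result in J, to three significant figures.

W_total ≈ -1050 J

Step 1 (isobaric): W = PΔV = (404 kPa)(15.8 − 36.6 L) = -8403 J.
After step 1: P = 404 kPa, V = 15.8 L, T = 215.4 K.
Step 2 (isothermal): W = P₁V₁ ln(V₂/V₁) = (6383) ln(50/15.8) = 7354 J.
W_total = -8403 + 7354 = -1050 J.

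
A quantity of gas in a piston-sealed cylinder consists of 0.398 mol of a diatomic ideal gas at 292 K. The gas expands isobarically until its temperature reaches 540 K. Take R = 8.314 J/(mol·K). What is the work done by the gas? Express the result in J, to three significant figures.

Isobaric: W = P ΔV = nR ΔT.
W = (0.398)(8.314)(540 − 292) = 820.6 J.

W ≈ 821 J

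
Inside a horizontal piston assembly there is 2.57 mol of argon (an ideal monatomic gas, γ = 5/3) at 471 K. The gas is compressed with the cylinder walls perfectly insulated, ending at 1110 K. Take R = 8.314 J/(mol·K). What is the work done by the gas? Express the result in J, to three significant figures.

Adiabatic ⇒ Q = 0, so W_by = −ΔU = nCᵥ(T₁ − T₂).
Cᵥ = 3R/2 = 12.47 J/(mol·K).
W = (2.57)(12.47)(471 − 1110) = -20480 J.

W ≈ -20500 J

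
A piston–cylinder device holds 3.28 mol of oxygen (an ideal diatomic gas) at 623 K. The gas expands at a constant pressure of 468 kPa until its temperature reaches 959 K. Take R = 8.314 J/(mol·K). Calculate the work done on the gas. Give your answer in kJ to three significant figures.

Isobaric: W = P ΔV = nR ΔT.
W = (3.28)(8.314)(959 − 623) = 9163 J.
Work on gas = −W_by = -9163 J.

W ≈ -9.16 kJ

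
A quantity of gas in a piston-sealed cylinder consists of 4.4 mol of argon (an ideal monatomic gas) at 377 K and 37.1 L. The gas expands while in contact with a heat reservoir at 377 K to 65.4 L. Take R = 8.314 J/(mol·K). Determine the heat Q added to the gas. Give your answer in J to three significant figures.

Isothermal ⇒ ΔU = 0, so Q = W = nRT ln(V₂/V₁).
Q = (4.4)(8.314)(377) ln(65.4/37.1) = 13791 × 0.5669 = 7818 J.

Q ≈ 7820 J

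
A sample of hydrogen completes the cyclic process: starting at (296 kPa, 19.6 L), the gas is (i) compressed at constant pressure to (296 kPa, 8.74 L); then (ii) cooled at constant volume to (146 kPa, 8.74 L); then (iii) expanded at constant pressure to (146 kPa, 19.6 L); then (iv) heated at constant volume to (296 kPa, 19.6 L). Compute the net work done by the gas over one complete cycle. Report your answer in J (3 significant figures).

W_net ≈ -1630 J

Constant-volume legs do no work.
W(i) = (296)(8.74 − 19.6) = -3215 J; W(iii) = (146)(19.6 − 8.74) = 1586 J.
W_net = -3215 + 1586 = -1629 J (the counter-clockwise enclosed area).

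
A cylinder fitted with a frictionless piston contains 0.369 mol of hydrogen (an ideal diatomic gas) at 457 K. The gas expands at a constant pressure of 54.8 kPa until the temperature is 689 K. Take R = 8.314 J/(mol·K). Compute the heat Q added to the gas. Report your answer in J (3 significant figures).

Q ≈ 2490 J

Isobaric: W = nRΔT = (0.369)(8.314)(232) = 711.7 J.
ΔU = nCᵥΔT with Cᵥ = 5R/2: ΔU = (0.369)(20.79)(232) = 1779 J.
Q = ΔU + W = 1779 + 711.7 = 2491 J.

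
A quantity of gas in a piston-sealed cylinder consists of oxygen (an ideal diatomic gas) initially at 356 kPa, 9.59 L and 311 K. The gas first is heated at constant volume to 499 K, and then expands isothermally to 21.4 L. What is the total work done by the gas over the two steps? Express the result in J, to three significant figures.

Step 1 (isochoric): W = 0 (constant volume).
After step 1: P = 571.2 kPa (V unchanged).
Step 2 (isothermal): W = P₁V₁ ln(V₂/V₁) = (5478) ln(21.4/9.59) = 4397 J.
W_total = 0 + 4397 = 4397 J.

W_total ≈ 4400 J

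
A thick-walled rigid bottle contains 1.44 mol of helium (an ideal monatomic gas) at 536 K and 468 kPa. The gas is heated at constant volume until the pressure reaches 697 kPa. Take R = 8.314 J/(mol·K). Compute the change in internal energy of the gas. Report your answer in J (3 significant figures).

Constant volume ⇒ W = 0, so Q = ΔU = nCᵥΔT with Cᵥ = 3R/2 = 12.47 J/(mol·K).
At constant V, T₂/T₁ = P₂/P₁ ⇒ ΔT = T₁(P₂/P₁ − 1) = 536·(697/468 − 1) = 262.3 K.
ΔU = (1.44)(12.47)(262.3) = 4710 J.

ΔU ≈ 4710 J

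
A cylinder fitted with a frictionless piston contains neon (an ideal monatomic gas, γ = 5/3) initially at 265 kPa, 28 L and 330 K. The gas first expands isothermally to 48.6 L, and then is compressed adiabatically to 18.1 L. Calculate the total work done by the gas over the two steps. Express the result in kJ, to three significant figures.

W_total ≈ -6.28 kJ

Step 1 (isothermal): W = P₁V₁ ln(V₂/V₁) = (7420) ln(48.6/28) = 4092 J.
After step 1: P = 152.7 kPa, V = 48.6 L, T = 330 K.
Step 2 (adiabatic): W = (P₁V₁ − P₂V₂)/(γ−1) = (7420 − 14334)/0.667 = -10371 J.
W_total = 4092 − 10371 = -6280 J.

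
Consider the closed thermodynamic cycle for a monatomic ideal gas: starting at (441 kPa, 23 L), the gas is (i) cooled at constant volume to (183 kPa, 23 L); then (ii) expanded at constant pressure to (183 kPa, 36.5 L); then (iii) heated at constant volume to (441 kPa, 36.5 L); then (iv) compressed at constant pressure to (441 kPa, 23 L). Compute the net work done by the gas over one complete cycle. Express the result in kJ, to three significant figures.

Constant-volume legs do no work.
W(ii) = (183)(36.5 − 23) = 2470 J; W(iv) = (441)(23 − 36.5) = -5954 J.
W_net = 2470 − 5954 = -3483 J (the counter-clockwise enclosed area).

W_net ≈ -3.48 kJ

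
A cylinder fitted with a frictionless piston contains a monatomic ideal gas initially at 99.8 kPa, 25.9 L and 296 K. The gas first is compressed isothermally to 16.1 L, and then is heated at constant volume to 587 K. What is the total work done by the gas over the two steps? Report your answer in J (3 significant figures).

W_total ≈ -1230 J

Step 1 (isothermal): W = P₁V₁ ln(V₂/V₁) = (2585) ln(16.1/25.9) = -1229 J.
Step 2 (isochoric): W = 0 (constant volume).
W_total = -1229 + 0 = -1229 J.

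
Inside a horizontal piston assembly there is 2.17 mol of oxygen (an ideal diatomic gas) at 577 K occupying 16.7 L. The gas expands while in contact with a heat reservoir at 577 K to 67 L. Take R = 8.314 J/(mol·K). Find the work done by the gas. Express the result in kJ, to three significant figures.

W ≈ 14.5 kJ

Isothermal: W = nRT ln(V₂/V₁).
W = (2.17)(8.314)(577) × ln(67/16.7)
  = 10410 × 1.389
W_by_gas = 14462 J.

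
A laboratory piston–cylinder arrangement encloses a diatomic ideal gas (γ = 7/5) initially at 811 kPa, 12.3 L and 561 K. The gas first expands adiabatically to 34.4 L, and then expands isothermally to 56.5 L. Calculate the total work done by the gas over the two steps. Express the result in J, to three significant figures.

W_total ≈ 11700 J

Step 1 (adiabatic): W = (P₁V₁ − P₂V₂)/(γ−1) = (9975 − 6611)/0.4 = 8411 J.
After step 1: P = 192.2 kPa, V = 34.4 L, T = 371.8 K.
Step 2 (isothermal): W = P₁V₁ ln(V₂/V₁) = (6611) ln(56.5/34.4) = 3280 J.
W_total = 8411 + 3280 = 11691 J.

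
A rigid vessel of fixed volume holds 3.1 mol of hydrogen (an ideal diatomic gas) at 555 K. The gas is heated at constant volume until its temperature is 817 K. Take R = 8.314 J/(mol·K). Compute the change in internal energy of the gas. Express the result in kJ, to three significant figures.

ΔU ≈ 16.9 kJ

Constant volume ⇒ W = 0, so Q = ΔU = nCᵥΔT with Cᵥ = 5R/2 = 20.79 J/(mol·K).
ΔU = (3.1)(20.79)(817 − 555) = 16882 J.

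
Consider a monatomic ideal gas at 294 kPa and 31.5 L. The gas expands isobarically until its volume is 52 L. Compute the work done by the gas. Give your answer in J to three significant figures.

Isobaric: W = P ΔV.
W = (294 kPa)(52 − 31.5 L) = (294)(20.5) = 6027 J.

W ≈ 6030 J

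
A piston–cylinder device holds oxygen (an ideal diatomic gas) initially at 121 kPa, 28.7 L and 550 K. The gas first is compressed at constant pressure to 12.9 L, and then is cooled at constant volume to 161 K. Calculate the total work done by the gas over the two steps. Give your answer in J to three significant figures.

W_total ≈ -1910 J

Step 1 (isobaric): W = PΔV = (121 kPa)(12.9 − 28.7 L) = -1912 J.
Step 2 (isochoric): W = 0 (constant volume).
W_total = -1912 + 0 = -1912 J.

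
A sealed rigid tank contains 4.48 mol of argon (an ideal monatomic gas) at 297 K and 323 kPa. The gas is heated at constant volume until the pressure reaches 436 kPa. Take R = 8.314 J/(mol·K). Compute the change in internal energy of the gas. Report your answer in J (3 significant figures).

ΔU ≈ 5810 J

Constant volume ⇒ W = 0, so Q = ΔU = nCᵥΔT with Cᵥ = 3R/2 = 12.47 J/(mol·K).
At constant V, T₂/T₁ = P₂/P₁ ⇒ ΔT = T₁(P₂/P₁ − 1) = 297·(436/323 − 1) = 103.9 K.
ΔU = (4.48)(12.47)(103.9) = 5805 J.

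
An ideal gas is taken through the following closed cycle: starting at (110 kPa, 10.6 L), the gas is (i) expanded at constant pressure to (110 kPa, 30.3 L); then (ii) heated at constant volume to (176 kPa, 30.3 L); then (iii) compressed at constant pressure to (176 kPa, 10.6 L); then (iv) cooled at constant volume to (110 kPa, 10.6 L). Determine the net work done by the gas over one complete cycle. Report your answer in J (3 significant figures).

Constant-volume legs do no work.
W(i) = (110)(30.3 − 10.6) = 2167 J; W(iii) = (176)(10.6 − 30.3) = -3467 J.
W_net = 2167 − 3467 = -1300 J (the counter-clockwise enclosed area).

W_net ≈ -1300 J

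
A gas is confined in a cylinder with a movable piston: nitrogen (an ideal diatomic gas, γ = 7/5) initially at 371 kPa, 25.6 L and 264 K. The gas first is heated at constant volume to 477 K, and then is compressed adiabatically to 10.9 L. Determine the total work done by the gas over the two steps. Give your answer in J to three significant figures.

W_total ≈ -17500 J

Step 1 (isochoric): W = 0 (constant volume).
After step 1: P = 670.3 kPa (V unchanged).
Step 2 (adiabatic): W = (P₁V₁ − P₂V₂)/(γ−1) = (17160 − 24146)/0.4 = -17465 J.
W_total = 0 − 17465 = -17465 J.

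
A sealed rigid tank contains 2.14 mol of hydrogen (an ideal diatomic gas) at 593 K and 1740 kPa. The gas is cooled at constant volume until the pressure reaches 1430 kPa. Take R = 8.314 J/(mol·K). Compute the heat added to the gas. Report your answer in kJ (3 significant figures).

Constant volume ⇒ W = 0, so Q = ΔU = nCᵥΔT with Cᵥ = 5R/2 = 20.79 J/(mol·K).
At constant V, T₂/T₁ = P₂/P₁ ⇒ ΔT = T₁(P₂/P₁ − 1) = 593·(1430/1740 − 1) = -105.6 K.
ΔU = (2.14)(20.79)(-105.6) = -4699 J.

Q ≈ -4.70 kJ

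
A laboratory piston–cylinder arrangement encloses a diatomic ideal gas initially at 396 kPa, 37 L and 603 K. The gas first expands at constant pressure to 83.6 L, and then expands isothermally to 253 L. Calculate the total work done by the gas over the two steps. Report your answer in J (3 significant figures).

W_total ≈ 55100 J

Step 1 (isobaric): W = PΔV = (396 kPa)(83.6 − 37 L) = 18454 J.
After step 1: P = 396 kPa, V = 83.6 L, T = 1362 K.
Step 2 (isothermal): W = P₁V₁ ln(V₂/V₁) = (33106) ln(253/83.6) = 36659 J.
W_total = 18454 + 36659 = 55113 J.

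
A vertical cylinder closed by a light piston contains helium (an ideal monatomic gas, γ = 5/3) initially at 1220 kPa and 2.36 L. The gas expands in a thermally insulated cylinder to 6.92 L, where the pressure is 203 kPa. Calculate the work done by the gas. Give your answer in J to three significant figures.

Adiabatic: W = (P₁V₁ − P₂V₂)/(γ − 1) with γ = 5/3.
P₁V₁ = 2879 J, P₂V₂ = 1405 J.
W = (2879 − 1405) / 0.6667 = 2212 J.

W ≈ 2210 J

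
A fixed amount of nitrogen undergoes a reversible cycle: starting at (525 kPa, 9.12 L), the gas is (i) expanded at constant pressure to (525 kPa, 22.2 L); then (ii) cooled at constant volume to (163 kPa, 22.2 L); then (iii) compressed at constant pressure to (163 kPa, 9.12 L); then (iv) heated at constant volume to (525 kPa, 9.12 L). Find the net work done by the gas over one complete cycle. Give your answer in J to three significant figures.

Constant-volume legs do no work.
W(i) = (525)(22.2 − 9.12) = 6867 J; W(iii) = (163)(9.12 − 22.2) = -2132 J.
W_net = 6867 − 2132 = 4735 J (the clockwise enclosed area).

W_net ≈ 4730 J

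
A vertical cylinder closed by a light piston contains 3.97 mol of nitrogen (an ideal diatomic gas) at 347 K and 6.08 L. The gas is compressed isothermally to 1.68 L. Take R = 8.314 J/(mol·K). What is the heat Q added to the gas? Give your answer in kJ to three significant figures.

Q ≈ -14.7 kJ

Isothermal ⇒ ΔU = 0, so Q = W = nRT ln(V₂/V₁).
Q = (3.97)(8.314)(347) ln(1.68/6.08) = 11453 × -1.286 = -14731 J.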